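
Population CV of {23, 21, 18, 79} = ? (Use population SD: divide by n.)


Mean = 35.2500
SD = 25.3217
CV = (25.3217/35.2500)*100 = 71.8346%

CV = 71.8346%


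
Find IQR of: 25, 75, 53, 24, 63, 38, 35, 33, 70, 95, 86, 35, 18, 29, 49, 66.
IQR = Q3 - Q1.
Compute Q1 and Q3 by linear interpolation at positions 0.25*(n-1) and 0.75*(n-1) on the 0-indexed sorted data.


Sorted: 18, 24, 25, 29, 33, 35, 35, 38, 49, 53, 63, 66, 70, 75, 86, 95
Q1 (25th %ile) = 32.0000
Q3 (75th %ile) = 67.0000
IQR = 67.0000 - 32.0000 = 35.0000

IQR = 35.0000


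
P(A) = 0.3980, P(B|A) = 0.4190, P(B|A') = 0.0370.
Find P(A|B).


P(B) = P(B|A)*P(A) + P(B|A')*P(A')
= 0.4190*0.3980 + 0.0370*0.6020
= 0.166762 + 0.022274 = 0.189036
P(A|B) = 0.166762/0.189036 = 0.8822

P(A|B) = 0.8822


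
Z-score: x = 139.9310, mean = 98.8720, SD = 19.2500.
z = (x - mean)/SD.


z = (139.9310 - 98.8720)/19.2500
= 41.0590/19.2500
= 2.1329

z = 2.1329


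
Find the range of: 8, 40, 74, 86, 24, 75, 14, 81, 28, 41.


Max = 86, Min = 8
Range = 86 - 8 = 78

Range = 78


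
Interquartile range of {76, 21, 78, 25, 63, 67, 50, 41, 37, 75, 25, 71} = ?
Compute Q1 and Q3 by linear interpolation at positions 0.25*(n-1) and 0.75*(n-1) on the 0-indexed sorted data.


Sorted: 21, 25, 25, 37, 41, 50, 63, 67, 71, 75, 76, 78
Q1 (25th %ile) = 34.0000
Q3 (75th %ile) = 72.0000
IQR = 72.0000 - 34.0000 = 38.0000

IQR = 38.0000


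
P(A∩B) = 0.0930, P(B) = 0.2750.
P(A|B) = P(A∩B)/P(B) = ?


P(A|B) = 0.0930/0.2750 = 0.3382

P(A|B) = 0.3382


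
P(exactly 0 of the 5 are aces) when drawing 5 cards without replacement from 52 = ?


Hypergeometric: P(X=0) = C(4,0)·C(48,5) / C(52,5)
= 1 × 1712304 / 2598960
= 1712304/2598960 = 0.6588

P = 0.6588


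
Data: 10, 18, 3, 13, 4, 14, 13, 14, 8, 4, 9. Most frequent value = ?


Frequencies: 3:1, 4:2, 8:1, 9:1, 10:1, 13:2, 14:2, 18:1
Max frequency = 2
Mode = 4, 13, 14

Mode = 4, 13, 14


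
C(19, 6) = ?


C(19,6) = 19!/(6! × 13!)
= 121645100408832000/(720 × 6227020800)
= 27132

C(19,6) = 27132


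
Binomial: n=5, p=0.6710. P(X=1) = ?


C(5,1) = 5
p^1 = 0.671000
(1-p)^4 = 0.011716
P = 5 * 0.671000 * 0.011716 = 0.0393

P(X=1) = 0.0393


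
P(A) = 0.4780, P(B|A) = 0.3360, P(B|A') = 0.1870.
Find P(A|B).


P(B) = P(B|A)*P(A) + P(B|A')*P(A')
= 0.3360*0.4780 + 0.1870*0.5220
= 0.160608 + 0.097614 = 0.258222
P(A|B) = 0.160608/0.258222 = 0.6220

P(A|B) = 0.6220


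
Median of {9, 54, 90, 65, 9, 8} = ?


Sorted: 8, 9, 9, 54, 65, 90
n = 6 (even)
Middle values: 9 and 54
Median = (9+54)/2 = 31.5000

Median = 31.5000


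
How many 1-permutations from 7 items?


P(7,1) = 7!/6!
= 5040/720
= 7

P(7,1) = 7


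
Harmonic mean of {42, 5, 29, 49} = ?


Sum of reciprocals = 1/42 + 1/5 + 1/29 + 1/49 = 0.278700
HM = 4/0.278700 = 14.3523

HM = 14.3523


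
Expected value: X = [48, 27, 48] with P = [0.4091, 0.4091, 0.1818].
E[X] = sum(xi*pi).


E[X] = 48*0.4091 + 27*0.4091 + 48*0.1818
= 19.6368 + 11.0457 + 8.7264
= 39.4089

E[X] = 39.4089


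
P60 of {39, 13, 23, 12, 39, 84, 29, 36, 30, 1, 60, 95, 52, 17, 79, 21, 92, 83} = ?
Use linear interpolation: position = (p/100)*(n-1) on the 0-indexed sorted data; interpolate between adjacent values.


Sorted: 1, 12, 13, 17, 21, 23, 29, 30, 36, 39, 39, 52, 60, 79, 83, 84, 92, 95
n = 18
Index = 60/100 * 17 = 10.2000
Lower = data[10] = 39, Upper = data[11] = 52
P60 = 39 + 0.2000*(13) = 41.6000

P60 = 41.6000


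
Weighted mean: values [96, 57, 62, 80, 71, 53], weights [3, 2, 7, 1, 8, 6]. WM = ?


Numerator = 96*3 + 57*2 + 62*7 + 80*1 + 71*8 + 53*6 = 1802
Denominator = 3 + 2 + 7 + 1 + 8 + 6 = 27
WM = 1802/27 = 66.7407

WM = 66.7407


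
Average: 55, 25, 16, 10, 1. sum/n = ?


Sum = 55 + 25 + 16 + 10 + 1 = 107
n = 5
Mean = 107/5 = 21.4000

Mean = 21.4000


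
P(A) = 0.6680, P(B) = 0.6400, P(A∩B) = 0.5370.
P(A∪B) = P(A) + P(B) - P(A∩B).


P(A∪B) = 0.6680 + 0.6400 - 0.5370
= 1.3080 - 0.5370
= 0.7710

P(A∪B) = 0.7710


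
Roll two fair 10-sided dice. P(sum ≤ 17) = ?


Total outcomes = 10×10 = 100
Favorable (sum ≤ 17): 94
P = 94/100 = 0.9400

P = 0.9400


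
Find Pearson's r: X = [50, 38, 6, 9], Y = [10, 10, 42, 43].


Mean X = 25.7500, Mean Y = 26.2500
SD X = 18.766659, SD Y = 16.253846
Cov = -296.187500
r = -296.187500/(18.766659*16.253846) = -0.9710

r = -0.9710


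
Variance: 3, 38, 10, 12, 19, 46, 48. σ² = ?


Mean = 25.1429
Squared deviations: 490.3061, 165.3061, 229.3061, 172.7347, 37.7347, 435.0204, 522.4490
Sum = 2052.8571
Variance = 2052.8571/7 = 293.2653

Variance = 293.2653


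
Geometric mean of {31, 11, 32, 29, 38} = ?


Product = 31 × 11 × 32 × 29 × 38 = 12025024
GM = 12025024^(1/5) = 26.0626

GM = 26.0626


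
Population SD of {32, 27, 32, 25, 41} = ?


Mean = 31.4000
Variance = 30.6400
SD = sqrt(30.6400) = 5.5353

SD = 5.5353


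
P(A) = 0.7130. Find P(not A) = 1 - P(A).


P(not A) = 1 - 0.7130 = 0.2870

P(not A) = 0.2870


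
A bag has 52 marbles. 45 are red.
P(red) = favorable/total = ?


P = 45/52 = 0.8654

P = 0.8654


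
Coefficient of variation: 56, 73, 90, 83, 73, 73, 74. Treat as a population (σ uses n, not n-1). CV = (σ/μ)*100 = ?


Mean = 74.5714
SD = 9.7227
CV = (9.7227/74.5714)*100 = 13.0381%

CV = 13.0381%


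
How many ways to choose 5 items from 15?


C(15,5) = 15!/(5! × 10!)
= 1307674368000/(120 × 3628800)
= 3003

C(15,5) = 3003


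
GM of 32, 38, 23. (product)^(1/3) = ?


Product = 32 × 38 × 23 = 27968
GM = 27968^(1/3) = 30.3543

GM = 30.3543


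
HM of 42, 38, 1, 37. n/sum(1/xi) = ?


Sum of reciprocals = 1/42 + 1/38 + 1/1 + 1/37 = 1.077152
HM = 4/1.077152 = 3.7135

HM = 3.7135


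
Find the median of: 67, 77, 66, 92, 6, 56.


Sorted: 6, 56, 66, 67, 77, 92
n = 6 (even)
Middle values: 66 and 67
Median = (66+67)/2 = 66.5000

Median = 66.5000


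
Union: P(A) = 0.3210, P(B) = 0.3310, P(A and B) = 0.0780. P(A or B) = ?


P(A∪B) = 0.3210 + 0.3310 - 0.0780
= 0.6520 - 0.0780
= 0.5740

P(A∪B) = 0.5740


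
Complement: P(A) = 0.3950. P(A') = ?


P(not A) = 1 - 0.3950 = 0.6050

P(not A) = 0.6050


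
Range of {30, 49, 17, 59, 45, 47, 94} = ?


Max = 94, Min = 17
Range = 94 - 17 = 77

Range = 77


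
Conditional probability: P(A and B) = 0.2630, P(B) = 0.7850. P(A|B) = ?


P(A|B) = 0.2630/0.7850 = 0.3350

P(A|B) = 0.3350


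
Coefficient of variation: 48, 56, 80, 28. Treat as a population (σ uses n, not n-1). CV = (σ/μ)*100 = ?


Mean = 53.0000
SD = 18.6279
CV = (18.6279/53.0000)*100 = 35.1470%

CV = 35.1470%


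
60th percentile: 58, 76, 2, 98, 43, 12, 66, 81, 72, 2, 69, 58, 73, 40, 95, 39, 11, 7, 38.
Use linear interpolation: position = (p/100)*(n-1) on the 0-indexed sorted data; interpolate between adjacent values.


Sorted: 2, 2, 7, 11, 12, 38, 39, 40, 43, 58, 58, 66, 69, 72, 73, 76, 81, 95, 98
n = 19
Index = 60/100 * 18 = 10.8000
Lower = data[10] = 58, Upper = data[11] = 66
P60 = 58 + 0.8000*(8) = 64.4000

P60 = 64.4000


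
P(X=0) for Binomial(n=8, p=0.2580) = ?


C(8,0) = 1
p^0 = 1.000000
(1-p)^8 = 0.091882
P = 1 * 1.000000 * 0.091882 = 0.0919

P(X=0) = 0.0919


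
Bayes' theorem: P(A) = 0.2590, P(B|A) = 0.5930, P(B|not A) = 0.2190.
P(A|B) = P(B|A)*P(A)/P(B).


P(B) = P(B|A)*P(A) + P(B|A')*P(A')
= 0.5930*0.2590 + 0.2190*0.7410
= 0.153587 + 0.162279 = 0.315866
P(A|B) = 0.153587/0.315866 = 0.4862

P(A|B) = 0.4862


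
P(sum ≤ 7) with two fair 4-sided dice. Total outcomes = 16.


Total outcomes = 4×4 = 16
Favorable (sum ≤ 7): 15
P = 15/16 = 0.9375

P = 0.9375


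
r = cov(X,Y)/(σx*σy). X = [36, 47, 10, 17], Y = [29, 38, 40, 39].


Mean X = 27.5000, Mean Y = 36.5000
SD X = 14.739403, SD Y = 4.387482
Cov = -30.500000
r = -30.500000/(14.739403*4.387482) = -0.4716

r = -0.4716


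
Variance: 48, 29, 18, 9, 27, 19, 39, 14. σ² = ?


Mean = 25.3750
Squared deviations: 511.8906, 13.1406, 54.3906, 268.1406, 2.6406, 40.6406, 185.6406, 129.3906
Sum = 1205.8750
Variance = 1205.8750/8 = 150.7344

Variance = 150.7344


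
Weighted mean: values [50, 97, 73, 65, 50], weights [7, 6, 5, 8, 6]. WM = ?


Numerator = 50*7 + 97*6 + 73*5 + 65*8 + 50*6 = 2117
Denominator = 7 + 6 + 5 + 8 + 6 = 32
WM = 2117/32 = 66.1562

WM = 66.1562


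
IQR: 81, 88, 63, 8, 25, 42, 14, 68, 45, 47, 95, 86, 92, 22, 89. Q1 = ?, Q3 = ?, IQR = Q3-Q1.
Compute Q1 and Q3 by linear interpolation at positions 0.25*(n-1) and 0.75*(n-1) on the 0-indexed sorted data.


Sorted: 8, 14, 22, 25, 42, 45, 47, 63, 68, 81, 86, 88, 89, 92, 95
Q1 (25th %ile) = 33.5000
Q3 (75th %ile) = 87.0000
IQR = 87.0000 - 33.5000 = 53.5000

IQR = 53.5000


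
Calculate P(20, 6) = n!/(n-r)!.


P(20,6) = 20!/14!
= 2432902008176640000/87178291200
= 27907200

P(20,6) = 27907200


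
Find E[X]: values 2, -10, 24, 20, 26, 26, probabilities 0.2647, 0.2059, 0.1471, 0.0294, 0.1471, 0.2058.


E[X] = 2*0.2647 - 10*0.2059 + 24*0.1471 + 20*0.0294 + 26*0.1471 + 26*0.2058
= 0.5294 - 2.0590 + 3.5304 + 0.5880 + 3.8246 + 5.3508
= 11.7642

E[X] = 11.7642


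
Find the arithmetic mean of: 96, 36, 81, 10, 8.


Sum = 96 + 36 + 81 + 10 + 8 = 231
n = 5
Mean = 231/5 = 46.2000

Mean = 46.2000


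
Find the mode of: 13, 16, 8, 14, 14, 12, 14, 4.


Frequencies: 4:1, 8:1, 12:1, 13:1, 14:3, 16:1
Max frequency = 3
Mode = 14

Mode = 14


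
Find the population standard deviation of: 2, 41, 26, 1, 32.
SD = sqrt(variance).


Mean = 20.4000
Variance = 261.0400
SD = sqrt(261.0400) = 16.1567

SD = 16.1567


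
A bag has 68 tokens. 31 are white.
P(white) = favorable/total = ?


P = 31/68 = 0.4559

P = 0.4559


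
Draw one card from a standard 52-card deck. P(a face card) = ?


12 face cards in 52 cards
P = 12/52 = 0.2308

P = 0.2308


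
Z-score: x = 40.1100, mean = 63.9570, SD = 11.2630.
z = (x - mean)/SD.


z = (40.1100 - 63.9570)/11.2630
= -23.8470/11.2630
= -2.1173

z = -2.1173


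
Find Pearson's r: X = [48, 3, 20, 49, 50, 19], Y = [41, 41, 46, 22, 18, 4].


Mean X = 31.5000, Mean Y = 28.6667
SD X = 18.355290, SD Y = 15.118054
Cov = -58.833333
r = -58.833333/(18.355290*15.118054) = -0.2120

r = -0.2120


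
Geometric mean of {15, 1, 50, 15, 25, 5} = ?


Product = 15 × 1 × 50 × 15 × 25 × 5 = 1406250
GM = 1406250^(1/6) = 10.5847

GM = 10.5847


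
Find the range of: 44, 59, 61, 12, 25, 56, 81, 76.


Max = 81, Min = 12
Range = 81 - 12 = 69

Range = 69


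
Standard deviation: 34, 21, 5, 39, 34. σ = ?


Mean = 26.6000
Variance = 152.2400
SD = sqrt(152.2400) = 12.3386

SD = 12.3386


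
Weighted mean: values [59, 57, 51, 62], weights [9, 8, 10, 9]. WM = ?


Numerator = 59*9 + 57*8 + 51*10 + 62*9 = 2055
Denominator = 9 + 8 + 10 + 9 = 36
WM = 2055/36 = 57.0833

WM = 57.0833


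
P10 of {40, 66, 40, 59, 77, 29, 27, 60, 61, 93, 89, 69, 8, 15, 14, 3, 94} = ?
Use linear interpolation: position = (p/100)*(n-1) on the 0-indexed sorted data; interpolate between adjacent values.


Sorted: 3, 8, 14, 15, 27, 29, 40, 40, 59, 60, 61, 66, 69, 77, 89, 93, 94
n = 17
Index = 10/100 * 16 = 1.6000
Lower = data[1] = 8, Upper = data[2] = 14
P10 = 8 + 0.6000*(6) = 11.6000

P10 = 11.6000


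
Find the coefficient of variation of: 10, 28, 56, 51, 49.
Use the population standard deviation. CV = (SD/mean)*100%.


Mean = 38.8000
SD = 17.2905
CV = (17.2905/38.8000)*100 = 44.5630%

CV = 44.5630%


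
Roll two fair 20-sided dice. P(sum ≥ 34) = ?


Total outcomes = 20×20 = 400
Favorable (sum ≥ 34): 28
P = 28/400 = 0.0700

P = 0.0700


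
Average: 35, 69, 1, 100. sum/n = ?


Sum = 35 + 69 + 1 + 100 = 205
n = 4
Mean = 205/4 = 51.2500

Mean = 51.2500


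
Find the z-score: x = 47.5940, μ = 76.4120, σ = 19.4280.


z = (47.5940 - 76.4120)/19.4280
= -28.8180/19.4280
= -1.4833

z = -1.4833


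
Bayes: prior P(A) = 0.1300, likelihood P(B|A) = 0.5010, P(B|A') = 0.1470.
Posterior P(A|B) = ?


P(B) = P(B|A)*P(A) + P(B|A')*P(A')
= 0.5010*0.1300 + 0.1470*0.8700
= 0.065130 + 0.127890 = 0.193020
P(A|B) = 0.065130/0.193020 = 0.3374

P(A|B) = 0.3374


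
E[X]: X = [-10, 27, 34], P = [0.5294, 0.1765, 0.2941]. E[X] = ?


E[X] = -10*0.5294 + 27*0.1765 + 34*0.2941
= -5.2940 + 4.7655 + 9.9994
= 9.4709

E[X] = 9.4709


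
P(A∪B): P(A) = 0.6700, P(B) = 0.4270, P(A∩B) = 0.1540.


P(A∪B) = 0.6700 + 0.4270 - 0.1540
= 1.0970 - 0.1540
= 0.9430

P(A∪B) = 0.9430


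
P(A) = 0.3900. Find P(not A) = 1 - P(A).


P(not A) = 1 - 0.3900 = 0.6100

P(not A) = 0.6100


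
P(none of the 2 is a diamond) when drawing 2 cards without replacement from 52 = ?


P(no diamonds) = (39/52) × (38/51)
= 0.5588

P = 0.5588


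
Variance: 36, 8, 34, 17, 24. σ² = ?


Mean = 23.8000
Squared deviations: 148.8400, 249.6400, 104.0400, 46.2400, 0.0400
Sum = 548.8000
Variance = 548.8000/5 = 109.7600

Variance = 109.7600


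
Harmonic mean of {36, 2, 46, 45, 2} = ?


Sum of reciprocals = 1/36 + 1/2 + 1/46 + 1/45 + 1/2 = 1.071739
HM = 5/1.071739 = 4.6653

HM = 4.6653


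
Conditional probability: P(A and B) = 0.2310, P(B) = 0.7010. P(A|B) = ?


P(A|B) = 0.2310/0.7010 = 0.3295

P(A|B) = 0.3295


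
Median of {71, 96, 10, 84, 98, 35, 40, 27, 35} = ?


Sorted: 10, 27, 35, 35, 40, 71, 84, 96, 98
n = 9 (odd)
Middle value = 40

Median = 40


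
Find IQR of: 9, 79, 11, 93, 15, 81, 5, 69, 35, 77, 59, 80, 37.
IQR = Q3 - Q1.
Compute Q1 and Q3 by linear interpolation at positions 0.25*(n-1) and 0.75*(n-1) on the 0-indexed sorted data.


Sorted: 5, 9, 11, 15, 35, 37, 59, 69, 77, 79, 80, 81, 93
Q1 (25th %ile) = 15.0000
Q3 (75th %ile) = 79.0000
IQR = 79.0000 - 15.0000 = 64.0000

IQR = 64.0000


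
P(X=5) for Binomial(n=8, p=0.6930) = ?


C(8,5) = 56
p^5 = 0.159833
(1-p)^3 = 0.028934
P = 56 * 0.159833 * 0.028934 = 0.2590

P(X=5) = 0.2590


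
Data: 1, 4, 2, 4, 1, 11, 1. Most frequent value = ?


Frequencies: 1:3, 2:1, 4:2, 11:1
Max frequency = 3
Mode = 1

Mode = 1


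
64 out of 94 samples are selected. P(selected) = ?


P = 64/94 = 0.6809

P = 0.6809


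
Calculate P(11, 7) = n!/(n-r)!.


P(11,7) = 11!/4!
= 39916800/24
= 1663200

P(11,7) = 1663200


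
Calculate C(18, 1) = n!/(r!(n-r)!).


C(18,1) = 18!/(1! × 17!)
= 6402373705728000/(1 × 355687428096000)
= 18

C(18,1) = 18


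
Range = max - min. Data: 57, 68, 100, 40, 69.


Max = 100, Min = 40
Range = 100 - 40 = 60

Range = 60


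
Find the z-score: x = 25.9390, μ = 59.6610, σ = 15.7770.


z = (25.9390 - 59.6610)/15.7770
= -33.7220/15.7770
= -2.1374

z = -2.1374


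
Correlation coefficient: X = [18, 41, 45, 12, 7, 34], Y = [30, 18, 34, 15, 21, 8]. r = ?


Mean X = 26.1667, Mean Y = 21.0000
SD X = 14.553541, SD Y = 8.793937
Cov = 18.333333
r = 18.333333/(14.553541*8.793937) = 0.1432

r = 0.1432


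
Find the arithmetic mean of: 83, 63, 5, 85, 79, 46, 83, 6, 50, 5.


Sum = 83 + 63 + 5 + 85 + 79 + 46 + 83 + 6 + 50 + 5 = 505
n = 10
Mean = 505/10 = 50.5000

Mean = 50.5000


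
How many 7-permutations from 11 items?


P(11,7) = 11!/4!
= 39916800/24
= 1663200

P(11,7) = 1663200


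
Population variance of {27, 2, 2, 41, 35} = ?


Mean = 21.4000
Squared deviations: 31.3600, 376.3600, 376.3600, 384.1600, 184.9600
Sum = 1353.2000
Variance = 1353.2000/5 = 270.6400

Variance = 270.6400


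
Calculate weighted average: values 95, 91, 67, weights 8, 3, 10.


Numerator = 95*8 + 91*3 + 67*10 = 1703
Denominator = 8 + 3 + 10 = 21
WM = 1703/21 = 81.0952

WM = 81.0952


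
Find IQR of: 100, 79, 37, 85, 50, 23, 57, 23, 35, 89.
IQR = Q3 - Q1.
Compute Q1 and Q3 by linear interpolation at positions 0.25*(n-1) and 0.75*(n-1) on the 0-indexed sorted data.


Sorted: 23, 23, 35, 37, 50, 57, 79, 85, 89, 100
Q1 (25th %ile) = 35.5000
Q3 (75th %ile) = 83.5000
IQR = 83.5000 - 35.5000 = 48.0000

IQR = 48.0000


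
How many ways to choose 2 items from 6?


C(6,2) = 6!/(2! × 4!)
= 720/(2 × 24)
= 15

C(6,2) = 15


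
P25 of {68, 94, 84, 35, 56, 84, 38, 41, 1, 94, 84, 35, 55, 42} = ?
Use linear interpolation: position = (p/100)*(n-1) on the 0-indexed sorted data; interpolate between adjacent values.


Sorted: 1, 35, 35, 38, 41, 42, 55, 56, 68, 84, 84, 84, 94, 94
n = 14
Index = 25/100 * 13 = 3.2500
Lower = data[3] = 38, Upper = data[4] = 41
P25 = 38 + 0.2500*(3) = 38.7500

P25 = 38.7500


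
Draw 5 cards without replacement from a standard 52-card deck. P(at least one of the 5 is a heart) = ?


P(at least one) = 1 - P(none)
P(none) = (39/52) × (38/51) × (37/50) × (36/49) × (35/48) = 0.221534
P(at least one) = 1 - 0.221534 = 0.7785

P = 0.7785


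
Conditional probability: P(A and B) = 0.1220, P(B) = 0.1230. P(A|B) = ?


P(A|B) = 0.1220/0.1230 = 0.9919

P(A|B) = 0.9919


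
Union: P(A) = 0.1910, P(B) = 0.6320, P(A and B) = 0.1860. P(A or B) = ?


P(A∪B) = 0.1910 + 0.6320 - 0.1860
= 0.8230 - 0.1860
= 0.6370

P(A∪B) = 0.6370


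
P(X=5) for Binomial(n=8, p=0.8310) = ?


C(8,5) = 56
p^5 = 0.396283
(1-p)^3 = 0.004827
P = 56 * 0.396283 * 0.004827 = 0.1071

P(X=5) = 0.1071


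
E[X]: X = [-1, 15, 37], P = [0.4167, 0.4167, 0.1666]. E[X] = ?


E[X] = -1*0.4167 + 15*0.4167 + 37*0.1666
= -0.4167 + 6.2505 + 6.1642
= 11.9980

E[X] = 11.9980


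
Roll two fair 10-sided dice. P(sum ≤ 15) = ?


Total outcomes = 10×10 = 100
Favorable (sum ≤ 15): 85
P = 85/100 = 0.8500

P = 0.8500


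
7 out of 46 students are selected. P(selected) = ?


P = 7/46 = 0.1522

P = 0.1522


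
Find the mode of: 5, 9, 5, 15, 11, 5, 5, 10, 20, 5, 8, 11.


Frequencies: 5:5, 8:1, 9:1, 10:1, 11:2, 15:1, 20:1
Max frequency = 5
Mode = 5

Mode = 5


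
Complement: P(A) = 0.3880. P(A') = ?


P(not A) = 1 - 0.3880 = 0.6120

P(not A) = 0.6120


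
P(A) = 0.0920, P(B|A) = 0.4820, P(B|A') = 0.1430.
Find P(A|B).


P(B) = P(B|A)*P(A) + P(B|A')*P(A')
= 0.4820*0.0920 + 0.1430*0.9080
= 0.044344 + 0.129844 = 0.174188
P(A|B) = 0.044344/0.174188 = 0.2546

P(A|B) = 0.2546


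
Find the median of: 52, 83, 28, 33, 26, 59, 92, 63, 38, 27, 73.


Sorted: 26, 27, 28, 33, 38, 52, 59, 63, 73, 83, 92
n = 11 (odd)
Middle value = 52

Median = 52


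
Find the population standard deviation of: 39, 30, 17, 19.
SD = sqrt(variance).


Mean = 26.2500
Variance = 78.6875
SD = sqrt(78.6875) = 8.8706

SD = 8.8706


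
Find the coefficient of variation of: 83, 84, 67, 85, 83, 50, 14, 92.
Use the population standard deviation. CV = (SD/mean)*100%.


Mean = 69.7500
SD = 24.4630
CV = (24.4630/69.7500)*100 = 35.0724%

CV = 35.0724%


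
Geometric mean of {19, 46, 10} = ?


Product = 19 × 46 × 10 = 8740
GM = 8740^(1/3) = 20.5986

GM = 20.5986


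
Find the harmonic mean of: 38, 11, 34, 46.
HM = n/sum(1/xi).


Sum of reciprocals = 1/38 + 1/11 + 1/34 + 1/46 = 0.168376
HM = 4/0.168376 = 23.7564

HM = 23.7564


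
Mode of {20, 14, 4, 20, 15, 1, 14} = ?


Frequencies: 1:1, 4:1, 14:2, 15:1, 20:2
Max frequency = 2
Mode = 14, 20

Mode = 14, 20


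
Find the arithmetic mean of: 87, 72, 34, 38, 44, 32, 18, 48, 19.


Sum = 87 + 72 + 34 + 38 + 44 + 32 + 18 + 48 + 19 = 392
n = 9
Mean = 392/9 = 43.5556

Mean = 43.5556


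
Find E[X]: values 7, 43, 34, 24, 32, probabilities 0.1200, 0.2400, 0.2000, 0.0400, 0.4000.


E[X] = 7*0.1200 + 43*0.2400 + 34*0.2000 + 24*0.0400 + 32*0.4000
= 0.8400 + 10.3200 + 6.8000 + 0.9600 + 12.8000
= 31.7200

E[X] = 31.7200


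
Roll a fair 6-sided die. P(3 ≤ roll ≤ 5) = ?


Favorable outcomes (3 ≤ roll ≤ 5): 3
Total outcomes = 6
P = 3/6 = 0.5000

P = 0.5000


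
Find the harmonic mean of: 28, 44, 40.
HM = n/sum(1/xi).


Sum of reciprocals = 1/28 + 1/44 + 1/40 = 0.083442
HM = 3/0.083442 = 35.9533

HM = 35.9533


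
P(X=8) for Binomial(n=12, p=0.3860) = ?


C(12,8) = 495
p^8 = 0.000493
(1-p)^4 = 0.142126
P = 495 * 0.000493 * 0.142126 = 0.0347

P(X=8) = 0.0347


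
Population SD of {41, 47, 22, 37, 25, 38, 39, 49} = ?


Mean = 37.2500
Variance = 79.1875
SD = sqrt(79.1875) = 8.8987

SD = 8.8987


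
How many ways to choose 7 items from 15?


C(15,7) = 15!/(7! × 8!)
= 1307674368000/(5040 × 40320)
= 6435

C(15,7) = 6435


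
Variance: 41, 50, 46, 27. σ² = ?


Mean = 41.0000
Squared deviations: 0, 81.0000, 25.0000, 196.0000
Sum = 302.0000
Variance = 302.0000/4 = 75.5000

Variance = 75.5000


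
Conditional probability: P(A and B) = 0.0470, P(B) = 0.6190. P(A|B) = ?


P(A|B) = 0.0470/0.6190 = 0.0759

P(A|B) = 0.0759


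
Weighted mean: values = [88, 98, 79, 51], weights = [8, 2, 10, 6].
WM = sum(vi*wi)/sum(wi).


Numerator = 88*8 + 98*2 + 79*10 + 51*6 = 1996
Denominator = 8 + 2 + 10 + 6 = 26
WM = 1996/26 = 76.7692

WM = 76.7692


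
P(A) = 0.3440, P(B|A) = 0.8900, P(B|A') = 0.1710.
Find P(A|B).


P(B) = P(B|A)*P(A) + P(B|A')*P(A')
= 0.8900*0.3440 + 0.1710*0.6560
= 0.306160 + 0.112176 = 0.418336
P(A|B) = 0.306160/0.418336 = 0.7319

P(A|B) = 0.7319


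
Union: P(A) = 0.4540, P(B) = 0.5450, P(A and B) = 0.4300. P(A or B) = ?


P(A∪B) = 0.4540 + 0.5450 - 0.4300
= 0.9990 - 0.4300
= 0.5690

P(A∪B) = 0.5690


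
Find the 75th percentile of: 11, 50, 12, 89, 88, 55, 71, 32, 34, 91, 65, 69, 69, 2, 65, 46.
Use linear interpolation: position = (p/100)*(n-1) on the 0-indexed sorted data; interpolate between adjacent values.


Sorted: 2, 11, 12, 32, 34, 46, 50, 55, 65, 65, 69, 69, 71, 88, 89, 91
n = 16
Index = 75/100 * 15 = 11.2500
Lower = data[11] = 69, Upper = data[12] = 71
P75 = 69 + 0.2500*(2) = 69.5000

P75 = 69.5000


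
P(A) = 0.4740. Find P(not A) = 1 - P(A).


P(not A) = 1 - 0.4740 = 0.5260

P(not A) = 0.5260


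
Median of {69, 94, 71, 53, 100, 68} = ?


Sorted: 53, 68, 69, 71, 94, 100
n = 6 (even)
Middle values: 69 and 71
Median = (69+71)/2 = 70.0000

Median = 70.0000


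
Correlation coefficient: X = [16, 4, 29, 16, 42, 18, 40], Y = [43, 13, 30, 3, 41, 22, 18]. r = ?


Mean X = 23.5714, Mean Y = 24.2857
SD X = 12.915739, SD Y = 13.561651
Cov = 69.836735
r = 69.836735/(12.915739*13.561651) = 0.3987

r = 0.3987


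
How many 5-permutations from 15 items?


P(15,5) = 15!/10!
= 1307674368000/3628800
= 360360

P(15,5) = 360360


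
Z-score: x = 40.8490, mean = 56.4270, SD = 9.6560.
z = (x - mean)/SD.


z = (40.8490 - 56.4270)/9.6560
= -15.5780/9.6560
= -1.6133

z = -1.6133


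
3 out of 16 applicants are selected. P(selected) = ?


P = 3/16 = 0.1875

P = 0.1875


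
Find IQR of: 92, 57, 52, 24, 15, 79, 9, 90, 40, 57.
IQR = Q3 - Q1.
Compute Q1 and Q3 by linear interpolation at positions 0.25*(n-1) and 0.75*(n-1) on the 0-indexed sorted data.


Sorted: 9, 15, 24, 40, 52, 57, 57, 79, 90, 92
Q1 (25th %ile) = 28.0000
Q3 (75th %ile) = 73.5000
IQR = 73.5000 - 28.0000 = 45.5000

IQR = 45.5000


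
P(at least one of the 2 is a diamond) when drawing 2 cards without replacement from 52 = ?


P(at least one) = 1 - P(none)
P(none) = (39/52) × (38/51) = 0.558824
P(at least one) = 1 - 0.558824 = 0.4412

P = 0.4412


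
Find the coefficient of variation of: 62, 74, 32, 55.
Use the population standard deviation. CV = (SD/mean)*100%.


Mean = 55.7500
SD = 15.3032
CV = (15.3032/55.7500)*100 = 27.4497%

CV = 27.4497%


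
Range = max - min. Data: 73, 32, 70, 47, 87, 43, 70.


Max = 87, Min = 32
Range = 87 - 32 = 55

Range = 55


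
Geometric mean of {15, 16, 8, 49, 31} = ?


Product = 15 × 16 × 8 × 49 × 31 = 2916480
GM = 2916480^(1/5) = 19.6323

GM = 19.6323


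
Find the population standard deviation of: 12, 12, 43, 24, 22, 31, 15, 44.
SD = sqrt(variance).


Mean = 25.3750
Variance = 145.9844
SD = sqrt(145.9844) = 12.0824

SD = 12.0824


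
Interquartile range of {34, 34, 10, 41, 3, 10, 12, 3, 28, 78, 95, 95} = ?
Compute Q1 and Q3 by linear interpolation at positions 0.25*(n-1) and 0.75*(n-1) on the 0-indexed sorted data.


Sorted: 3, 3, 10, 10, 12, 28, 34, 34, 41, 78, 95, 95
Q1 (25th %ile) = 10.0000
Q3 (75th %ile) = 50.2500
IQR = 50.2500 - 10.0000 = 40.2500

IQR = 40.2500


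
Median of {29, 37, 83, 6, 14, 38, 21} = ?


Sorted: 6, 14, 21, 29, 37, 38, 83
n = 7 (odd)
Middle value = 29

Median = 29


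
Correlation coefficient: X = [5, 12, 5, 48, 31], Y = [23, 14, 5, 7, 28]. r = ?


Mean X = 20.2000, Mean Y = 15.4000
SD X = 16.845177, SD Y = 8.912912
Cov = -8.680000
r = -8.680000/(16.845177*8.912912) = -0.0578

r = -0.0578


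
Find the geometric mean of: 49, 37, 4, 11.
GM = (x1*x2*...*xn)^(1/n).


Product = 49 × 37 × 4 × 11 = 79772
GM = 79772^(1/4) = 16.8059

GM = 16.8059


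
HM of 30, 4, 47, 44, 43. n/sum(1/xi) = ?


Sum of reciprocals = 1/30 + 1/4 + 1/47 + 1/44 + 1/43 = 0.350593
HM = 5/0.350593 = 14.2616

HM = 14.2616


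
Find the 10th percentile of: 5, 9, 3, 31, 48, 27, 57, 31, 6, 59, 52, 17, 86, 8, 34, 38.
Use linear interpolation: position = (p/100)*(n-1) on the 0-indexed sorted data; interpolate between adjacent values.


Sorted: 3, 5, 6, 8, 9, 17, 27, 31, 31, 34, 38, 48, 52, 57, 59, 86
n = 16
Index = 10/100 * 15 = 1.5000
Lower = data[1] = 5, Upper = data[2] = 6
P10 = 5 + 0.5000*(1) = 5.5000

P10 = 5.5000


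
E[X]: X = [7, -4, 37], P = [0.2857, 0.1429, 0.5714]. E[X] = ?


E[X] = 7*0.2857 - 4*0.1429 + 37*0.5714
= 1.9999 - 0.5716 + 21.1418
= 22.5701

E[X] = 22.5701


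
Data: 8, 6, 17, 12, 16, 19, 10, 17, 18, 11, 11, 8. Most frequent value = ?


Frequencies: 6:1, 8:2, 10:1, 11:2, 12:1, 16:1, 17:2, 18:1, 19:1
Max frequency = 2
Mode = 8, 11, 17

Mode = 8, 11, 17


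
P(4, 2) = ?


P(4,2) = 4!/2!
= 24/2
= 12

P(4,2) = 12


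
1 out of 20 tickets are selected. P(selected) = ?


P = 1/20 = 0.0500

P = 0.0500


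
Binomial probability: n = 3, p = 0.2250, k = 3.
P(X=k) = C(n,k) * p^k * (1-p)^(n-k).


C(3,3) = 1
p^3 = 0.011391
(1-p)^0 = 1.000000
P = 1 * 0.011391 * 1.000000 = 0.0114

P(X=3) = 0.0114


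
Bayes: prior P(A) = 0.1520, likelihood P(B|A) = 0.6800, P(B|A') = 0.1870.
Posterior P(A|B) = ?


P(B) = P(B|A)*P(A) + P(B|A')*P(A')
= 0.6800*0.1520 + 0.1870*0.8480
= 0.103360 + 0.158576 = 0.261936
P(A|B) = 0.103360/0.261936 = 0.3946

P(A|B) = 0.3946


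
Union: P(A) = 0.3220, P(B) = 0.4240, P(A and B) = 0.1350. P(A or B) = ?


P(A∪B) = 0.3220 + 0.4240 - 0.1350
= 0.7460 - 0.1350
= 0.6110

P(A∪B) = 0.6110


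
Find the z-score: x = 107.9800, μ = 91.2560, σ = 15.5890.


z = (107.9800 - 91.2560)/15.5890
= 16.7240/15.5890
= 1.0728

z = 1.0728


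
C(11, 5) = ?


C(11,5) = 11!/(5! × 6!)
= 39916800/(120 × 720)
= 462

C(11,5) = 462


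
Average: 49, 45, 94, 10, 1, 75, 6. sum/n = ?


Sum = 49 + 45 + 94 + 10 + 1 + 75 + 6 = 280
n = 7
Mean = 280/7 = 40.0000

Mean = 40.0000


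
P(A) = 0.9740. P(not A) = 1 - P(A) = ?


P(not A) = 1 - 0.9740 = 0.0260

P(not A) = 0.0260


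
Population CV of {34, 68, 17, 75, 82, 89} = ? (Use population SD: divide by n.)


Mean = 60.8333
SD = 26.2515
CV = (26.2515/60.8333)*100 = 43.1531%

CV = 43.1531%


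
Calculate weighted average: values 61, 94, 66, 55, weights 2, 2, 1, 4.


Numerator = 61*2 + 94*2 + 66*1 + 55*4 = 596
Denominator = 2 + 2 + 1 + 4 = 9
WM = 596/9 = 66.2222

WM = 66.2222


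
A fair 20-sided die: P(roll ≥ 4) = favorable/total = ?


Favorable outcomes (roll ≥ 4): 17
Total outcomes = 20
P = 17/20 = 0.8500

P = 0.8500


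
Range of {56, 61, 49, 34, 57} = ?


Max = 61, Min = 34
Range = 61 - 34 = 27

Range = 27


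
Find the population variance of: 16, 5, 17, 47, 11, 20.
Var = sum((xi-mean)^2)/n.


Mean = 19.3333
Squared deviations: 11.1111, 205.4444, 5.4444, 765.4444, 69.4444, 0.4444
Sum = 1057.3333
Variance = 1057.3333/6 = 176.2222

Variance = 176.2222


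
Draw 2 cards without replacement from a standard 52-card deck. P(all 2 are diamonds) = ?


P(all diamonds) = (13/52) × (12/51)
= 0.0588

P = 0.0588


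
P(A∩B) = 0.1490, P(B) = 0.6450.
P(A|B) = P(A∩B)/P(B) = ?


P(A|B) = 0.1490/0.6450 = 0.2310

P(A|B) = 0.2310


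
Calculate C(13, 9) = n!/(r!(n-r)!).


C(13,9) = 13!/(9! × 4!)
= 6227020800/(362880 × 24)
= 715

C(13,9) = 715


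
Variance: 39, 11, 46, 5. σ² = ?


Mean = 25.2500
Squared deviations: 189.0625, 203.0625, 430.5625, 410.0625
Sum = 1232.7500
Variance = 1232.7500/4 = 308.1875

Variance = 308.1875


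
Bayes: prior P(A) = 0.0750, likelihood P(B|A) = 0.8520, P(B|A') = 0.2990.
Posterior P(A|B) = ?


P(B) = P(B|A)*P(A) + P(B|A')*P(A')
= 0.8520*0.0750 + 0.2990*0.9250
= 0.063900 + 0.276575 = 0.340475
P(A|B) = 0.063900/0.340475 = 0.1877

P(A|B) = 0.1877


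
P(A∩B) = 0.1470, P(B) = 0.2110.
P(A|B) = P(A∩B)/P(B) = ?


P(A|B) = 0.1470/0.2110 = 0.6967

P(A|B) = 0.6967


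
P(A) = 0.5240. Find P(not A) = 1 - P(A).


P(not A) = 1 - 0.5240 = 0.4760

P(not A) = 0.4760


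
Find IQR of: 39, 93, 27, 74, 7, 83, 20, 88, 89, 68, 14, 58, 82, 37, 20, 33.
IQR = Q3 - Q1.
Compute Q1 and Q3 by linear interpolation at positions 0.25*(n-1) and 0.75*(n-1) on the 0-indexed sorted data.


Sorted: 7, 14, 20, 20, 27, 33, 37, 39, 58, 68, 74, 82, 83, 88, 89, 93
Q1 (25th %ile) = 25.2500
Q3 (75th %ile) = 82.2500
IQR = 82.2500 - 25.2500 = 57.0000

IQR = 57.0000


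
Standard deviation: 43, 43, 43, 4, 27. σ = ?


Mean = 32.0000
Variance = 234.4000
SD = sqrt(234.4000) = 15.3101

SD = 15.3101


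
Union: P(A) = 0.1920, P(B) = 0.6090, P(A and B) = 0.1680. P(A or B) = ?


P(A∪B) = 0.1920 + 0.6090 - 0.1680
= 0.8010 - 0.1680
= 0.6330

P(A∪B) = 0.6330


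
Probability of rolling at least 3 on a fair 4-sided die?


Favorable outcomes (roll ≥ 3): 2
Total outcomes = 4
P = 2/4 = 0.5000

P = 0.5000


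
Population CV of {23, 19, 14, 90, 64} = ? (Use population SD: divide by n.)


Mean = 42.0000
SD = 29.8731
CV = (29.8731/42.0000)*100 = 71.1263%

CV = 71.1263%


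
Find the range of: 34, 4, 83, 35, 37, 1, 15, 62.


Max = 83, Min = 1
Range = 83 - 1 = 82

Range = 82


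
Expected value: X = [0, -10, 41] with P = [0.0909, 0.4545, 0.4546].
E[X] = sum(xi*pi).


E[X] = 0*0.0909 - 10*0.4545 + 41*0.4546
= 0 - 4.5450 + 18.6386
= 14.0936

E[X] = 14.0936


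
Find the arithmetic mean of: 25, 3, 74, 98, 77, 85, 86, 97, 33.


Sum = 25 + 3 + 74 + 98 + 77 + 85 + 86 + 97 + 33 = 578
n = 9
Mean = 578/9 = 64.2222

Mean = 64.2222


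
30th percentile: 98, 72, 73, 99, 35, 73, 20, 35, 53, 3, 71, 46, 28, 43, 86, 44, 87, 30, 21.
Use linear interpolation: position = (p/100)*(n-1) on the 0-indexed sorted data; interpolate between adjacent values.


Sorted: 3, 20, 21, 28, 30, 35, 35, 43, 44, 46, 53, 71, 72, 73, 73, 86, 87, 98, 99
n = 19
Index = 30/100 * 18 = 5.4000
Lower = data[5] = 35, Upper = data[6] = 35
P30 = 35 + 0.4000*(0) = 35.0000

P30 = 35.0000


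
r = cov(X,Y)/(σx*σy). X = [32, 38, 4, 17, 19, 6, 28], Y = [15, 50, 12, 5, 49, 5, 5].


Mean X = 20.5714, Mean Y = 20.1429
SD X = 11.902666, SD Y = 18.916573
Cov = 101.918367
r = 101.918367/(11.902666*18.916573) = 0.4527

r = 0.4527


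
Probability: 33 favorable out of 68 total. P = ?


P = 33/68 = 0.4853

P = 0.4853


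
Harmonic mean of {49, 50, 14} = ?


Sum of reciprocals = 1/49 + 1/50 + 1/14 = 0.111837
HM = 3/0.111837 = 26.8248

HM = 26.8248


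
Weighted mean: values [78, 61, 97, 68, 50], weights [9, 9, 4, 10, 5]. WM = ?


Numerator = 78*9 + 61*9 + 97*4 + 68*10 + 50*5 = 2569
Denominator = 9 + 9 + 4 + 10 + 5 = 37
WM = 2569/37 = 69.4324

WM = 69.4324


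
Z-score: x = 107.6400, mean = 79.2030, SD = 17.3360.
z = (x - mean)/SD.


z = (107.6400 - 79.2030)/17.3360
= 28.4370/17.3360
= 1.6403

z = 1.6403


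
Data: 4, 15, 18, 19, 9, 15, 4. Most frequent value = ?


Frequencies: 4:2, 9:1, 15:2, 18:1, 19:1
Max frequency = 2
Mode = 4, 15

Mode = 4, 15


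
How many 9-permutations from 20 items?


P(20,9) = 20!/11!
= 2432902008176640000/39916800
= 60949324800

P(20,9) = 60949324800


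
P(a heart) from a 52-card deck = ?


13 hearts in 52 cards
P = 13/52 = 0.2500

P = 0.2500


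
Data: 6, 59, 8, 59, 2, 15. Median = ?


Sorted: 2, 6, 8, 15, 59, 59
n = 6 (even)
Middle values: 8 and 15
Median = (8+15)/2 = 11.5000

Median = 11.5000


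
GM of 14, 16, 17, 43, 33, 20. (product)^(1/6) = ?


Product = 14 × 16 × 17 × 43 × 33 × 20 = 108071040
GM = 108071040^(1/6) = 21.8249

GM = 21.8249


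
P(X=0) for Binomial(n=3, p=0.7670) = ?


C(3,0) = 1
p^0 = 1.000000
(1-p)^3 = 0.012649
P = 1 * 1.000000 * 0.012649 = 0.0126

P(X=0) = 0.0126


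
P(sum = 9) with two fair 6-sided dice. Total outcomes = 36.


Total outcomes = 6×6 = 36
Favorable (sum = 9): 4
P = 4/36 = 0.1111

P = 0.1111


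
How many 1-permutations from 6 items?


P(6,1) = 6!/5!
= 720/120
= 6

P(6,1) = 6


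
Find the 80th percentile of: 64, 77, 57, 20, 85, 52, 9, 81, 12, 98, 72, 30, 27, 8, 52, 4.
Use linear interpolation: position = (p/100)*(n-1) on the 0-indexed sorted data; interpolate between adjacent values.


Sorted: 4, 8, 9, 12, 20, 27, 30, 52, 52, 57, 64, 72, 77, 81, 85, 98
n = 16
Index = 80/100 * 15 = 12.0000
Lower = data[12] = 77, Upper = data[13] = 81
P80 = 77 + 0*(4) = 77.0000

P80 = 77.0000


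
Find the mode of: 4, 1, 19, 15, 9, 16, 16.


Frequencies: 1:1, 4:1, 9:1, 15:1, 16:2, 19:1
Max frequency = 2
Mode = 16

Mode = 16


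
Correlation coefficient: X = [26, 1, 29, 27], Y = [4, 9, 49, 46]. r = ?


Mean X = 20.7500, Mean Y = 27.0000
SD X = 11.453711, SD Y = 20.603398
Cov = 133.750000
r = 133.750000/(11.453711*20.603398) = 0.5668

r = 0.5668


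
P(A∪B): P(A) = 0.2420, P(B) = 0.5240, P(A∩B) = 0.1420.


P(A∪B) = 0.2420 + 0.5240 - 0.1420
= 0.7660 - 0.1420
= 0.6240

P(A∪B) = 0.6240


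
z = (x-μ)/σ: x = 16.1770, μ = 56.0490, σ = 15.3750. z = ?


z = (16.1770 - 56.0490)/15.3750
= -39.8720/15.3750
= -2.5933

z = -2.5933


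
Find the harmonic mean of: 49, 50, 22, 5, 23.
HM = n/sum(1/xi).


Sum of reciprocals = 1/49 + 1/50 + 1/22 + 1/5 + 1/23 = 0.329341
HM = 5/0.329341 = 15.1818

HM = 15.1818


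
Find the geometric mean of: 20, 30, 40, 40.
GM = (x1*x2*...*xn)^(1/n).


Product = 20 × 30 × 40 × 40 = 960000
GM = 960000^(1/4) = 31.3017

GM = 31.3017


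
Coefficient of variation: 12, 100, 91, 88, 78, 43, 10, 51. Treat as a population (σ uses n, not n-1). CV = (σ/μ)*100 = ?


Mean = 59.1250
SD = 33.2357
CV = (33.2357/59.1250)*100 = 56.2125%

CV = 56.2125%


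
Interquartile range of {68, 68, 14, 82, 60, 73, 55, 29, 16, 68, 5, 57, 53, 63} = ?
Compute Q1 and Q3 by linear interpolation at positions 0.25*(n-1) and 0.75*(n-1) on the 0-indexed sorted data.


Sorted: 5, 14, 16, 29, 53, 55, 57, 60, 63, 68, 68, 68, 73, 82
Q1 (25th %ile) = 35.0000
Q3 (75th %ile) = 68.0000
IQR = 68.0000 - 35.0000 = 33.0000

IQR = 33.0000


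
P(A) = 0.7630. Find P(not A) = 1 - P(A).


P(not A) = 1 - 0.7630 = 0.2370

P(not A) = 0.2370


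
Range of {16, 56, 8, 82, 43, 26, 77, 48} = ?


Max = 82, Min = 8
Range = 82 - 8 = 74

Range = 74


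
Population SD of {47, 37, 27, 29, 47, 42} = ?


Mean = 38.1667
Variance = 63.4722
SD = sqrt(63.4722) = 7.9669

SD = 7.9669


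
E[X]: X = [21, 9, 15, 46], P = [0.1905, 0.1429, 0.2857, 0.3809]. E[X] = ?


E[X] = 21*0.1905 + 9*0.1429 + 15*0.2857 + 46*0.3809
= 4.0005 + 1.2861 + 4.2855 + 17.5214
= 27.0935

E[X] = 27.0935


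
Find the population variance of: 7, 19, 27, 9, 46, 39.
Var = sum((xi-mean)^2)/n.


Mean = 24.5000
Squared deviations: 306.2500, 30.2500, 6.2500, 240.2500, 462.2500, 210.2500
Sum = 1255.5000
Variance = 1255.5000/6 = 209.2500

Variance = 209.2500


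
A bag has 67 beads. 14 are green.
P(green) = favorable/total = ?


P = 14/67 = 0.2090

P = 0.2090


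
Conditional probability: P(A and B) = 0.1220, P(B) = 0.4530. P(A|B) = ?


P(A|B) = 0.1220/0.4530 = 0.2693

P(A|B) = 0.2693


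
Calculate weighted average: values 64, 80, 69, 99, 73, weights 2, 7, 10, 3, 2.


Numerator = 64*2 + 80*7 + 69*10 + 99*3 + 73*2 = 1821
Denominator = 2 + 7 + 10 + 3 + 2 = 24
WM = 1821/24 = 75.8750

WM = 75.8750


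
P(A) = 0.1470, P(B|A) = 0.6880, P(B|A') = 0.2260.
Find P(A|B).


P(B) = P(B|A)*P(A) + P(B|A')*P(A')
= 0.6880*0.1470 + 0.2260*0.8530
= 0.101136 + 0.192778 = 0.293914
P(A|B) = 0.101136/0.293914 = 0.3441

P(A|B) = 0.3441


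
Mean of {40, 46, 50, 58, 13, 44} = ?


Sum = 40 + 46 + 50 + 58 + 13 + 44 = 251
n = 6
Mean = 251/6 = 41.8333

Mean = 41.8333


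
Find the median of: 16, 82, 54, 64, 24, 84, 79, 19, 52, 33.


Sorted: 16, 19, 24, 33, 52, 54, 64, 79, 82, 84
n = 10 (even)
Middle values: 52 and 54
Median = (52+54)/2 = 53.0000

Median = 53.0000


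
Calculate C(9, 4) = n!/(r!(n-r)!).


C(9,4) = 9!/(4! × 5!)
= 362880/(24 × 120)
= 126

C(9,4) = 126


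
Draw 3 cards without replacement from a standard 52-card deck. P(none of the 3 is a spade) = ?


P(no spades) = (39/52) × (38/51) × (37/50)
= 0.4135

P = 0.4135


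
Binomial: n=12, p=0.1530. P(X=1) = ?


C(12,1) = 12
p^1 = 0.153000
(1-p)^11 = 0.160960
P = 12 * 0.153000 * 0.160960 = 0.2955

P(X=1) = 0.2955


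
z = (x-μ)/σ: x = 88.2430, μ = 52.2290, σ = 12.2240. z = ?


z = (88.2430 - 52.2290)/12.2240
= 36.0140/12.2240
= 2.9462

z = 2.9462


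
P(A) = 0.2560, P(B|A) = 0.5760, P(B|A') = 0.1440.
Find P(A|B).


P(B) = P(B|A)*P(A) + P(B|A')*P(A')
= 0.5760*0.2560 + 0.1440*0.7440
= 0.147456 + 0.107136 = 0.254592
P(A|B) = 0.147456/0.254592 = 0.5792

P(A|B) = 0.5792


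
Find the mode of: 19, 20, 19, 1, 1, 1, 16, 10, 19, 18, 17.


Frequencies: 1:3, 10:1, 16:1, 17:1, 18:1, 19:3, 20:1
Max frequency = 3
Mode = 1, 19

Mode = 1, 19


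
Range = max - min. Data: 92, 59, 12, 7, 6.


Max = 92, Min = 6
Range = 92 - 6 = 86

Range = 86


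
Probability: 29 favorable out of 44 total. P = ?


P = 29/44 = 0.6591

P = 0.6591


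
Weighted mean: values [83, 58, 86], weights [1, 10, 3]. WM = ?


Numerator = 83*1 + 58*10 + 86*3 = 921
Denominator = 1 + 10 + 3 = 14
WM = 921/14 = 65.7857

WM = 65.7857


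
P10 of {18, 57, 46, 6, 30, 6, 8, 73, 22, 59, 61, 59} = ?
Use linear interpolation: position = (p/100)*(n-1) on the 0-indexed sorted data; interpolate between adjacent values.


Sorted: 6, 6, 8, 18, 22, 30, 46, 57, 59, 59, 61, 73
n = 12
Index = 10/100 * 11 = 1.1000
Lower = data[1] = 6, Upper = data[2] = 8
P10 = 6 + 0.1000*(2) = 6.2000

P10 = 6.2000


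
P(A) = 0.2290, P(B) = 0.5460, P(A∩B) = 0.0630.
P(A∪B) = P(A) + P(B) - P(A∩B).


P(A∪B) = 0.2290 + 0.5460 - 0.0630
= 0.7750 - 0.0630
= 0.7120

P(A∪B) = 0.7120


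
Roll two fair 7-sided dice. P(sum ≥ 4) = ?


Total outcomes = 7×7 = 49
Favorable (sum ≥ 4): 46
P = 46/49 = 0.9388

P = 0.9388


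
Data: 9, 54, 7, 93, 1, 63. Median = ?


Sorted: 1, 7, 9, 54, 63, 93
n = 6 (even)
Middle values: 9 and 54
Median = (9+54)/2 = 31.5000

Median = 31.5000


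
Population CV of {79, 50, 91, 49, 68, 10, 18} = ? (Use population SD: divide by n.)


Mean = 52.1429
SD = 27.8744
CV = (27.8744/52.1429)*100 = 53.4577%

CV = 53.4577%


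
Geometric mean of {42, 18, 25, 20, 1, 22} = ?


Product = 42 × 18 × 25 × 20 × 1 × 22 = 8316000
GM = 8316000^(1/6) = 14.2337

GM = 14.2337


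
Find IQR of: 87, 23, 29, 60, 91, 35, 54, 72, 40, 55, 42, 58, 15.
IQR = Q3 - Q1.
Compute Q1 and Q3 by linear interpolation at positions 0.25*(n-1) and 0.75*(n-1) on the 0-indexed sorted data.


Sorted: 15, 23, 29, 35, 40, 42, 54, 55, 58, 60, 72, 87, 91
Q1 (25th %ile) = 35.0000
Q3 (75th %ile) = 60.0000
IQR = 60.0000 - 35.0000 = 25.0000

IQR = 25.0000


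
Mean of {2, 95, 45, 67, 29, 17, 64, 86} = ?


Sum = 2 + 95 + 45 + 67 + 29 + 17 + 64 + 86 = 405
n = 8
Mean = 405/8 = 50.6250

Mean = 50.6250


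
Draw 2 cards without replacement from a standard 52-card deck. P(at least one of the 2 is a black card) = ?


P(at least one) = 1 - P(none)
P(none) = (26/52) × (25/51) = 0.245098
P(at least one) = 1 - 0.245098 = 0.7549

P = 0.7549
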